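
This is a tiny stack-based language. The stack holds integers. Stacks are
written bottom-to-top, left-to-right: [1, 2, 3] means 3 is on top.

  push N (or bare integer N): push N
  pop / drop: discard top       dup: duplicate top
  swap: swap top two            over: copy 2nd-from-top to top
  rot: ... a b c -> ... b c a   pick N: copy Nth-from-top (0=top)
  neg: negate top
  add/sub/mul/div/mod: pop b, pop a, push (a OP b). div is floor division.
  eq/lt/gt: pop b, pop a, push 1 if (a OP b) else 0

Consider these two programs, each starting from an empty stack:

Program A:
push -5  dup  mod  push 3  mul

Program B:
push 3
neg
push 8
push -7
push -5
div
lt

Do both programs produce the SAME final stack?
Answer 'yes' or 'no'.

Answer: no

Derivation:
Program A trace:
  After 'push -5': [-5]
  After 'dup': [-5, -5]
  After 'mod': [0]
  After 'push 3': [0, 3]
  After 'mul': [0]
Program A final stack: [0]

Program B trace:
  After 'push 3': [3]
  After 'neg': [-3]
  After 'push 8': [-3, 8]
  After 'push -7': [-3, 8, -7]
  After 'push -5': [-3, 8, -7, -5]
  After 'div': [-3, 8, 1]
  After 'lt': [-3, 0]
Program B final stack: [-3, 0]
Same: no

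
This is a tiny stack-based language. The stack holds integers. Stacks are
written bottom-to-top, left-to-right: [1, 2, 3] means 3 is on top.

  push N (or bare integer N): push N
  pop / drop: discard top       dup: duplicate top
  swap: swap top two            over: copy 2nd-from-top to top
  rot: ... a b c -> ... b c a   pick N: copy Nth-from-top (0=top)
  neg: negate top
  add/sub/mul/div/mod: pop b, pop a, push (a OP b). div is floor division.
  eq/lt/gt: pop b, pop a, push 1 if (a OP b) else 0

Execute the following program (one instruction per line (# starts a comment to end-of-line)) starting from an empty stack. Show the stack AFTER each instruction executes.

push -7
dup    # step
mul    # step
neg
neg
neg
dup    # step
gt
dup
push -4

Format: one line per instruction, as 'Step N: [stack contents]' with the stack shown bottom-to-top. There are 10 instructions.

Step 1: [-7]
Step 2: [-7, -7]
Step 3: [49]
Step 4: [-49]
Step 5: [49]
Step 6: [-49]
Step 7: [-49, -49]
Step 8: [0]
Step 9: [0, 0]
Step 10: [0, 0, -4]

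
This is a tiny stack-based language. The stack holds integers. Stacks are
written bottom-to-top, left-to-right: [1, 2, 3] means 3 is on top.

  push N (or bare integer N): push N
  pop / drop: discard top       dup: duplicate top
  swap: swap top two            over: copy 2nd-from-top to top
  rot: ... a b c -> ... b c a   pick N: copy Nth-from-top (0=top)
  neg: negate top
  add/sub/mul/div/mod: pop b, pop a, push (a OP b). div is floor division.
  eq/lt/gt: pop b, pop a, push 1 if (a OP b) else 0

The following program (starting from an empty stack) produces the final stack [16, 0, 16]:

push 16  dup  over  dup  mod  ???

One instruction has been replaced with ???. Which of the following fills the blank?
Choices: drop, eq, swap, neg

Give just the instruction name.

Stack before ???: [16, 16, 0]
Stack after ???:  [16, 0, 16]
Checking each choice:
  drop: produces [16, 16]
  eq: produces [16, 0]
  swap: MATCH
  neg: produces [16, 16, 0]


Answer: swap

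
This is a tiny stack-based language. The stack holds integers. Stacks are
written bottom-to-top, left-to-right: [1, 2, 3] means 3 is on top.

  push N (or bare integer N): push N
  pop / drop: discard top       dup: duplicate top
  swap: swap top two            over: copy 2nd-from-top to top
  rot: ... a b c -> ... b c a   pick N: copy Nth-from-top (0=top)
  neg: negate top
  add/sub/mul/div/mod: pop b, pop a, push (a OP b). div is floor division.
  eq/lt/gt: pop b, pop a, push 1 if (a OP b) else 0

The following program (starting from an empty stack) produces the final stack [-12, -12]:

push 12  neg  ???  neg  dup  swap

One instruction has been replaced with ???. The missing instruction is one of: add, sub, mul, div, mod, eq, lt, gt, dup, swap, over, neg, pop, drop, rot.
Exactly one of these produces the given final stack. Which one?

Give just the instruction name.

Stack before ???: [-12]
Stack after ???:  [12]
The instruction that transforms [-12] -> [12] is: neg

Answer: neg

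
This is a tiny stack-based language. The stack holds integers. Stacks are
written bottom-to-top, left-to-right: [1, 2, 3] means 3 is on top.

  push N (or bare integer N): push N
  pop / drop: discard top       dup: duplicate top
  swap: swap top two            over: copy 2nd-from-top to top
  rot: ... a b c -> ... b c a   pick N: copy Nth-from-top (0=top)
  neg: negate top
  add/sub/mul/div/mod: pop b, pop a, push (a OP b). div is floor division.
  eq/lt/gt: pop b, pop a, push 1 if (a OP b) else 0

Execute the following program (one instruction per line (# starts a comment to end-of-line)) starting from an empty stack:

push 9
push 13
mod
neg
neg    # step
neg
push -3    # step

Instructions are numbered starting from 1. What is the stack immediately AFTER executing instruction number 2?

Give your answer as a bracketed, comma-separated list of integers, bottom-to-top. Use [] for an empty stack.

Answer: [9, 13]

Derivation:
Step 1 ('push 9'): [9]
Step 2 ('push 13'): [9, 13]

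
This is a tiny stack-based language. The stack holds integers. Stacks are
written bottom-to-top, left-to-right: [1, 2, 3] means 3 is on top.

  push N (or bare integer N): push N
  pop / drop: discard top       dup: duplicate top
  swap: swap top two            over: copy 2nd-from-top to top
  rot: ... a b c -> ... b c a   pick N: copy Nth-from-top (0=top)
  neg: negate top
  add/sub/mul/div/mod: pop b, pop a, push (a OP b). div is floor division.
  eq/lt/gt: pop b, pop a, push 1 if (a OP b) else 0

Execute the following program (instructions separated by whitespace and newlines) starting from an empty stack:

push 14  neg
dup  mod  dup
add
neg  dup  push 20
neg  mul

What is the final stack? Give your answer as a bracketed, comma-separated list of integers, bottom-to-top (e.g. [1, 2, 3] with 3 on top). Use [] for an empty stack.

Answer: [0, 0]

Derivation:
After 'push 14': [14]
After 'neg': [-14]
After 'dup': [-14, -14]
After 'mod': [0]
After 'dup': [0, 0]
After 'add': [0]
After 'neg': [0]
After 'dup': [0, 0]
After 'push 20': [0, 0, 20]
After 'neg': [0, 0, -20]
After 'mul': [0, 0]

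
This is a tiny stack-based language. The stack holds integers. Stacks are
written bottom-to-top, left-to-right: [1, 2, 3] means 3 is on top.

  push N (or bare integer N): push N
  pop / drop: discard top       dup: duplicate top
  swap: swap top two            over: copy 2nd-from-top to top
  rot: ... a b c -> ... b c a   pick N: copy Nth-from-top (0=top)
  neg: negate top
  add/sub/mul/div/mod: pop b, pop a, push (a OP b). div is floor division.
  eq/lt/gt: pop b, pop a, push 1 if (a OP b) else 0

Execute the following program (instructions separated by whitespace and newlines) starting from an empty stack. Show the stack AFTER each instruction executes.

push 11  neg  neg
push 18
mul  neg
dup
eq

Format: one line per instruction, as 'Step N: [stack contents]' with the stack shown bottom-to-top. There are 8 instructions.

Step 1: [11]
Step 2: [-11]
Step 3: [11]
Step 4: [11, 18]
Step 5: [198]
Step 6: [-198]
Step 7: [-198, -198]
Step 8: [1]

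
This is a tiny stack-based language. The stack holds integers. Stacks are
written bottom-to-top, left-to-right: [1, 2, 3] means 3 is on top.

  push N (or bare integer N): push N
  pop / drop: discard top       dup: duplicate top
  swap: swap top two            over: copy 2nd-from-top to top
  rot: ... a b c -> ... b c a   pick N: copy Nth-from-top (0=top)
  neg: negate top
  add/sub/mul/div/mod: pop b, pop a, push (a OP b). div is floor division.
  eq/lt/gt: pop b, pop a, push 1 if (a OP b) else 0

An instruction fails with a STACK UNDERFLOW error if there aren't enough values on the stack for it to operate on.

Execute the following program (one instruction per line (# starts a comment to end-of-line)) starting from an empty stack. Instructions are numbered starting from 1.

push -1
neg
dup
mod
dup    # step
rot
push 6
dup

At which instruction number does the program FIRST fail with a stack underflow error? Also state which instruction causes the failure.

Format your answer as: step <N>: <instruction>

Answer: step 6: rot

Derivation:
Step 1 ('push -1'): stack = [-1], depth = 1
Step 2 ('neg'): stack = [1], depth = 1
Step 3 ('dup'): stack = [1, 1], depth = 2
Step 4 ('mod'): stack = [0], depth = 1
Step 5 ('dup'): stack = [0, 0], depth = 2
Step 6 ('rot'): needs 3 value(s) but depth is 2 — STACK UNDERFLOW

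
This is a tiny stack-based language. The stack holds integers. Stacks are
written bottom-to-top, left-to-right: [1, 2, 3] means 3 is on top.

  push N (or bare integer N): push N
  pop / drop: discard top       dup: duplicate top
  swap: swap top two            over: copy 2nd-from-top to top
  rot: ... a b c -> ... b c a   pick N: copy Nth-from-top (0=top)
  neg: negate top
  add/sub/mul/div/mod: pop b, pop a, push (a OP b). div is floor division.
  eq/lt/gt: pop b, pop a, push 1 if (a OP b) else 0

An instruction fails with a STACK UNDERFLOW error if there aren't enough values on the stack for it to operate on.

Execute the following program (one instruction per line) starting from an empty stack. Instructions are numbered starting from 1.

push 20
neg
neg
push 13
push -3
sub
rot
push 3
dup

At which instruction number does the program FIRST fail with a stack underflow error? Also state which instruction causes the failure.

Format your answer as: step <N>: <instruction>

Step 1 ('push 20'): stack = [20], depth = 1
Step 2 ('neg'): stack = [-20], depth = 1
Step 3 ('neg'): stack = [20], depth = 1
Step 4 ('push 13'): stack = [20, 13], depth = 2
Step 5 ('push -3'): stack = [20, 13, -3], depth = 3
Step 6 ('sub'): stack = [20, 16], depth = 2
Step 7 ('rot'): needs 3 value(s) but depth is 2 — STACK UNDERFLOW

Answer: step 7: rot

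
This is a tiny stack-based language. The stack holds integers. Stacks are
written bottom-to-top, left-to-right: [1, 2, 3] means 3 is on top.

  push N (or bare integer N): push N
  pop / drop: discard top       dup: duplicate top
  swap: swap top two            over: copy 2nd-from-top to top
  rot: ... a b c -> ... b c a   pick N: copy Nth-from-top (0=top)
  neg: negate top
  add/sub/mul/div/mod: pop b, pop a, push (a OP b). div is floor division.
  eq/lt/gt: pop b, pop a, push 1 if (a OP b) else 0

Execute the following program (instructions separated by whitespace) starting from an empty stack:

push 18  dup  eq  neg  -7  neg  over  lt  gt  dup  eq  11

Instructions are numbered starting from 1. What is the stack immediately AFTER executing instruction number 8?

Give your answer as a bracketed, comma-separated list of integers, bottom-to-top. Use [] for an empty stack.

Step 1 ('push 18'): [18]
Step 2 ('dup'): [18, 18]
Step 3 ('eq'): [1]
Step 4 ('neg'): [-1]
Step 5 ('-7'): [-1, -7]
Step 6 ('neg'): [-1, 7]
Step 7 ('over'): [-1, 7, -1]
Step 8 ('lt'): [-1, 0]

Answer: [-1, 0]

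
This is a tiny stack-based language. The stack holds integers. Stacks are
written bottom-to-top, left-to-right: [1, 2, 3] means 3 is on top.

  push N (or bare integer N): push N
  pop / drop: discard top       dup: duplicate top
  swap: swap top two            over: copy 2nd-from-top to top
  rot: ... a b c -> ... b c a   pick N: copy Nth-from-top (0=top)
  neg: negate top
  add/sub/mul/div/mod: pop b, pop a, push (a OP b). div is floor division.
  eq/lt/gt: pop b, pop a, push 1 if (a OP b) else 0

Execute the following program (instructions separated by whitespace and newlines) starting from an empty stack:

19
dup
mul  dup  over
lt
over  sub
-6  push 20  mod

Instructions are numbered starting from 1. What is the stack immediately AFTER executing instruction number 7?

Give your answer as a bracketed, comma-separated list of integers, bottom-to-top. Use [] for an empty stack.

Step 1 ('19'): [19]
Step 2 ('dup'): [19, 19]
Step 3 ('mul'): [361]
Step 4 ('dup'): [361, 361]
Step 5 ('over'): [361, 361, 361]
Step 6 ('lt'): [361, 0]
Step 7 ('over'): [361, 0, 361]

Answer: [361, 0, 361]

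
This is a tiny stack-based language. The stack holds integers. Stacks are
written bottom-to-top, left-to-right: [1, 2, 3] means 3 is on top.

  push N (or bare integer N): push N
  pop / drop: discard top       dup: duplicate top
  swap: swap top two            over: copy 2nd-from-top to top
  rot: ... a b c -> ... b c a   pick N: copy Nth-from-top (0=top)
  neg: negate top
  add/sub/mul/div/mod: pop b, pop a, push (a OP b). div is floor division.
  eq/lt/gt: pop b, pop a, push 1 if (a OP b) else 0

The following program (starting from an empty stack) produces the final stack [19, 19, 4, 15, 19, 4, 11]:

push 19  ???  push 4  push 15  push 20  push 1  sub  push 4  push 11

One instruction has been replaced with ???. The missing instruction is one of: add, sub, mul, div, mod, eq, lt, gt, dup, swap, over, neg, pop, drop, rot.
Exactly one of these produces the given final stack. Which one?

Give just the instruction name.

Answer: dup

Derivation:
Stack before ???: [19]
Stack after ???:  [19, 19]
The instruction that transforms [19] -> [19, 19] is: dup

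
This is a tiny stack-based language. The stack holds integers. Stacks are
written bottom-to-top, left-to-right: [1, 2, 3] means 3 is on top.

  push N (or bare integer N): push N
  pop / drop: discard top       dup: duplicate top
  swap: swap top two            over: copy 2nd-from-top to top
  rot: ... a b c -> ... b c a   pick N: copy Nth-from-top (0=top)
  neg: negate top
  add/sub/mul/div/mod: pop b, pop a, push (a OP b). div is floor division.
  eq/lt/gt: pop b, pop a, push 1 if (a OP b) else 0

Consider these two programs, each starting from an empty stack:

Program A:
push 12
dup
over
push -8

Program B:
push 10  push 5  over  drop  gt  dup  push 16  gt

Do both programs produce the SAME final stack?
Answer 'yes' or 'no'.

Answer: no

Derivation:
Program A trace:
  After 'push 12': [12]
  After 'dup': [12, 12]
  After 'over': [12, 12, 12]
  After 'push -8': [12, 12, 12, -8]
Program A final stack: [12, 12, 12, -8]

Program B trace:
  After 'push 10': [10]
  After 'push 5': [10, 5]
  After 'over': [10, 5, 10]
  After 'drop': [10, 5]
  After 'gt': [1]
  After 'dup': [1, 1]
  After 'push 16': [1, 1, 16]
  After 'gt': [1, 0]
Program B final stack: [1, 0]
Same: no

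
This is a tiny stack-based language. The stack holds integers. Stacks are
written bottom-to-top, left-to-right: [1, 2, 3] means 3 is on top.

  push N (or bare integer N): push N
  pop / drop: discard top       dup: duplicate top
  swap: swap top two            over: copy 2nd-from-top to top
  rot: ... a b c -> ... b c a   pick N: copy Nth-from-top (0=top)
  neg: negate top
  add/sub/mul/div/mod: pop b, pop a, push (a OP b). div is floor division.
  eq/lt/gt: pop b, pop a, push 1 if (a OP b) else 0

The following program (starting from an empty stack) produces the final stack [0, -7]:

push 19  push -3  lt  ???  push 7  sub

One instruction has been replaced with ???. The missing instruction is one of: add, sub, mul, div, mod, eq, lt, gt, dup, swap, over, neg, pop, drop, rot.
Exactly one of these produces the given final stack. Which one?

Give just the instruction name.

Stack before ???: [0]
Stack after ???:  [0, 0]
The instruction that transforms [0] -> [0, 0] is: dup

Answer: dup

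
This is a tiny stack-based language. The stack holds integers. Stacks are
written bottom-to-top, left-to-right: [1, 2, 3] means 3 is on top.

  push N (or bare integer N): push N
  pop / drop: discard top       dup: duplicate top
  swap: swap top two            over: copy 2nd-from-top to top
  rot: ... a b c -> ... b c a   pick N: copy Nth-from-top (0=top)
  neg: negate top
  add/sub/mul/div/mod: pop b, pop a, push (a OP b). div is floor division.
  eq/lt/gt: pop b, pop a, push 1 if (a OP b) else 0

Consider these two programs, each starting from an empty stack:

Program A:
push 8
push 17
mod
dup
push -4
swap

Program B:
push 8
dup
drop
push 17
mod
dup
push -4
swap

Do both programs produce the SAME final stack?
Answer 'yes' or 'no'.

Program A trace:
  After 'push 8': [8]
  After 'push 17': [8, 17]
  After 'mod': [8]
  After 'dup': [8, 8]
  After 'push -4': [8, 8, -4]
  After 'swap': [8, -4, 8]
Program A final stack: [8, -4, 8]

Program B trace:
  After 'push 8': [8]
  After 'dup': [8, 8]
  After 'drop': [8]
  After 'push 17': [8, 17]
  After 'mod': [8]
  After 'dup': [8, 8]
  After 'push -4': [8, 8, -4]
  After 'swap': [8, -4, 8]
Program B final stack: [8, -4, 8]
Same: yes

Answer: yes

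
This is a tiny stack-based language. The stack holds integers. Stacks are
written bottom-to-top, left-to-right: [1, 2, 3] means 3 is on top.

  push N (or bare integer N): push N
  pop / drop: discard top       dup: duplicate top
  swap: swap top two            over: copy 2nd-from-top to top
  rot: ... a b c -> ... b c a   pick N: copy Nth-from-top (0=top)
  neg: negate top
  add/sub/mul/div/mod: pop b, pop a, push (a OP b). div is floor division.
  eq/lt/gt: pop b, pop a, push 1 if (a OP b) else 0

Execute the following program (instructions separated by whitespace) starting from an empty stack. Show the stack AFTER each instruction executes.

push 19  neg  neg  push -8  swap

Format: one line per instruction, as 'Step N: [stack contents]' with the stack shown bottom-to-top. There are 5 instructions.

Step 1: [19]
Step 2: [-19]
Step 3: [19]
Step 4: [19, -8]
Step 5: [-8, 19]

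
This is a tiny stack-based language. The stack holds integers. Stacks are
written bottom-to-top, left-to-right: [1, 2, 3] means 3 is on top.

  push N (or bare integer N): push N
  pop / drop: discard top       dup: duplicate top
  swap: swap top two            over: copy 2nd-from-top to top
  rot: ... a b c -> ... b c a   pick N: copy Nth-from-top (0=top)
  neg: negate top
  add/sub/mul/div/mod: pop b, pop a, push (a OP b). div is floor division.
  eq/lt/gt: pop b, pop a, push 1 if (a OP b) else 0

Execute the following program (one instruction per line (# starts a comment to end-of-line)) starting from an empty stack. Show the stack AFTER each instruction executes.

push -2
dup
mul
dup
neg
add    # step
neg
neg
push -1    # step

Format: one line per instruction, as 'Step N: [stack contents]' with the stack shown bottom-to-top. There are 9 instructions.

Step 1: [-2]
Step 2: [-2, -2]
Step 3: [4]
Step 4: [4, 4]
Step 5: [4, -4]
Step 6: [0]
Step 7: [0]
Step 8: [0]
Step 9: [0, -1]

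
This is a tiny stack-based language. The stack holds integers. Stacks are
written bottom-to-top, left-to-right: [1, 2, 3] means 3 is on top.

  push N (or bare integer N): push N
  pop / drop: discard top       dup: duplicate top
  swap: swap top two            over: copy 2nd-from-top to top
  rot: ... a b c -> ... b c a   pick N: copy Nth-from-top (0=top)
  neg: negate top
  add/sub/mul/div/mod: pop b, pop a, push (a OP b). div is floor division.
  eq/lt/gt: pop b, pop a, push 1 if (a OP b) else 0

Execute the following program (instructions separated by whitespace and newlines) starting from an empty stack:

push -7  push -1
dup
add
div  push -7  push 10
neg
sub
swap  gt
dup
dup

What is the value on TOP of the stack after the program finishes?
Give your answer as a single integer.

After 'push -7': [-7]
After 'push -1': [-7, -1]
After 'dup': [-7, -1, -1]
After 'add': [-7, -2]
After 'div': [3]
After 'push -7': [3, -7]
After 'push 10': [3, -7, 10]
After 'neg': [3, -7, -10]
After 'sub': [3, 3]
After 'swap': [3, 3]
After 'gt': [0]
After 'dup': [0, 0]
After 'dup': [0, 0, 0]

Answer: 0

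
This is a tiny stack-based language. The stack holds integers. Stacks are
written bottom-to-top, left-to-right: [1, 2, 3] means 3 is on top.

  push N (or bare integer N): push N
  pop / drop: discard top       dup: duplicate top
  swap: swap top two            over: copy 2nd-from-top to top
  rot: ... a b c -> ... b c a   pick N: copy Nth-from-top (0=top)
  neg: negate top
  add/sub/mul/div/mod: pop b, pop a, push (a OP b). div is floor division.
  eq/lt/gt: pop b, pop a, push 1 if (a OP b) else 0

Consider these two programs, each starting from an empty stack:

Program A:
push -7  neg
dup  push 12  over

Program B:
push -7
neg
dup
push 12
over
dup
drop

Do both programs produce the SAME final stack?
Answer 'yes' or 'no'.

Program A trace:
  After 'push -7': [-7]
  After 'neg': [7]
  After 'dup': [7, 7]
  After 'push 12': [7, 7, 12]
  After 'over': [7, 7, 12, 7]
Program A final stack: [7, 7, 12, 7]

Program B trace:
  After 'push -7': [-7]
  After 'neg': [7]
  After 'dup': [7, 7]
  After 'push 12': [7, 7, 12]
  After 'over': [7, 7, 12, 7]
  After 'dup': [7, 7, 12, 7, 7]
  After 'drop': [7, 7, 12, 7]
Program B final stack: [7, 7, 12, 7]
Same: yes

Answer: yes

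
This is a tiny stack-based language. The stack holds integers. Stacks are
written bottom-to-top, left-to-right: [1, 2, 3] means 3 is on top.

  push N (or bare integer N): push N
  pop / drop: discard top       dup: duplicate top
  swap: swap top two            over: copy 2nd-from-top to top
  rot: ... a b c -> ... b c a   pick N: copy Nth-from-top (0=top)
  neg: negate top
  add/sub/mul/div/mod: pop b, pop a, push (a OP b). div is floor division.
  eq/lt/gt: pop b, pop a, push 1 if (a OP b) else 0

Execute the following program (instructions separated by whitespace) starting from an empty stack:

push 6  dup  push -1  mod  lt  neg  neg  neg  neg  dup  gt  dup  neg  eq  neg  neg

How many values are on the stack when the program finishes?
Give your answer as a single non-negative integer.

After 'push 6': stack = [6] (depth 1)
After 'dup': stack = [6, 6] (depth 2)
After 'push -1': stack = [6, 6, -1] (depth 3)
After 'mod': stack = [6, 0] (depth 2)
After 'lt': stack = [0] (depth 1)
After 'neg': stack = [0] (depth 1)
After 'neg': stack = [0] (depth 1)
After 'neg': stack = [0] (depth 1)
After 'neg': stack = [0] (depth 1)
After 'dup': stack = [0, 0] (depth 2)
After 'gt': stack = [0] (depth 1)
After 'dup': stack = [0, 0] (depth 2)
After 'neg': stack = [0, 0] (depth 2)
After 'eq': stack = [1] (depth 1)
After 'neg': stack = [-1] (depth 1)
After 'neg': stack = [1] (depth 1)

Answer: 1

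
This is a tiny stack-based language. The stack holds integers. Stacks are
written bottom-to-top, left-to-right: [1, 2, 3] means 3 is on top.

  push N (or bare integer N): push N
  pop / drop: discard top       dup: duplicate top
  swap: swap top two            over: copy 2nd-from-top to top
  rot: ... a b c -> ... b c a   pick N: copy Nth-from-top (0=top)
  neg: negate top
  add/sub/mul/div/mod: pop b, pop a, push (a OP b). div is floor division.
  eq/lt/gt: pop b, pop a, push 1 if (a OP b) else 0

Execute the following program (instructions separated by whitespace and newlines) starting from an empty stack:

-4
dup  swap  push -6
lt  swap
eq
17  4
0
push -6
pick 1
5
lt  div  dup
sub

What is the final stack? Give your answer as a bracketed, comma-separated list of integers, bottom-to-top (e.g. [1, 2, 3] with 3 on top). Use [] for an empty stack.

After 'push -4': [-4]
After 'dup': [-4, -4]
After 'swap': [-4, -4]
After 'push -6': [-4, -4, -6]
After 'lt': [-4, 0]
After 'swap': [0, -4]
After 'eq': [0]
After 'push 17': [0, 17]
After 'push 4': [0, 17, 4]
After 'push 0': [0, 17, 4, 0]
After 'push -6': [0, 17, 4, 0, -6]
After 'pick 1': [0, 17, 4, 0, -6, 0]
After 'push 5': [0, 17, 4, 0, -6, 0, 5]
After 'lt': [0, 17, 4, 0, -6, 1]
After 'div': [0, 17, 4, 0, -6]
After 'dup': [0, 17, 4, 0, -6, -6]
After 'sub': [0, 17, 4, 0, 0]

Answer: [0, 17, 4, 0, 0]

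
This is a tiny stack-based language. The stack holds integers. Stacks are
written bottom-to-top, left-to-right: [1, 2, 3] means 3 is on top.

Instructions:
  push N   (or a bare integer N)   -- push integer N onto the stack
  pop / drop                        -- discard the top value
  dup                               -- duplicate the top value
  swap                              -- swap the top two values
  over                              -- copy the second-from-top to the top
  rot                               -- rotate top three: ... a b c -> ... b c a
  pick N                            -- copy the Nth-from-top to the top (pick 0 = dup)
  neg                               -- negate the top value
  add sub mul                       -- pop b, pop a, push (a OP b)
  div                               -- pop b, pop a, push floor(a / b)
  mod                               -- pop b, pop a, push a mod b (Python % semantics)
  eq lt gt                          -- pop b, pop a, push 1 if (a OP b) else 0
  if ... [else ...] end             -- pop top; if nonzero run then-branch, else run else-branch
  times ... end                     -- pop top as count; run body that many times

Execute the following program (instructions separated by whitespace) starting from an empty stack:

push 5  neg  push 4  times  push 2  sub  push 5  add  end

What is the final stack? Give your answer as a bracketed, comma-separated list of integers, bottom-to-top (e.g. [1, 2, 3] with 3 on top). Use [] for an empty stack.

Answer: [7]

Derivation:
After 'push 5': [5]
After 'neg': [-5]
After 'push 4': [-5, 4]
After 'times': [-5]
After 'push 2': [-5, 2]
After 'sub': [-7]
After 'push 5': [-7, 5]
After 'add': [-2]
After 'push 2': [-2, 2]
After 'sub': [-4]
After 'push 5': [-4, 5]
After 'add': [1]
After 'push 2': [1, 2]
After 'sub': [-1]
After 'push 5': [-1, 5]
After 'add': [4]
After 'push 2': [4, 2]
After 'sub': [2]
After 'push 5': [2, 5]
After 'add': [7]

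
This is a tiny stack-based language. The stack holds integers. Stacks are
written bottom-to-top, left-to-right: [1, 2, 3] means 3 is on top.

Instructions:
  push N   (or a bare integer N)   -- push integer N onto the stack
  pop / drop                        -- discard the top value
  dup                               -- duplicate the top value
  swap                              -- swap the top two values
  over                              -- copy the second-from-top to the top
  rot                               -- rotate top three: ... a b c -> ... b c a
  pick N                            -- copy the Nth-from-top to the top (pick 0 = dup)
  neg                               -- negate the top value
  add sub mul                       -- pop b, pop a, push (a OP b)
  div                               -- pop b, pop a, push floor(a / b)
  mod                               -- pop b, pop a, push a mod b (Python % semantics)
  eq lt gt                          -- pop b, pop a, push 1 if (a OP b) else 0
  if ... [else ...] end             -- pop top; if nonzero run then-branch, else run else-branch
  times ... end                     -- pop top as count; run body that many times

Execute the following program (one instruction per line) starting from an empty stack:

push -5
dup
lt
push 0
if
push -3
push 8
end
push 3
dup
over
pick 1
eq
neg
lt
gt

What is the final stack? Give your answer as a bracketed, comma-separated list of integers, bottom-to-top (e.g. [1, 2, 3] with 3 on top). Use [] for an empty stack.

After 'push -5': [-5]
After 'dup': [-5, -5]
After 'lt': [0]
After 'push 0': [0, 0]
After 'if': [0]
After 'push 3': [0, 3]
After 'dup': [0, 3, 3]
After 'over': [0, 3, 3, 3]
After 'pick 1': [0, 3, 3, 3, 3]
After 'eq': [0, 3, 3, 1]
After 'neg': [0, 3, 3, -1]
After 'lt': [0, 3, 0]
After 'gt': [0, 1]

Answer: [0, 1]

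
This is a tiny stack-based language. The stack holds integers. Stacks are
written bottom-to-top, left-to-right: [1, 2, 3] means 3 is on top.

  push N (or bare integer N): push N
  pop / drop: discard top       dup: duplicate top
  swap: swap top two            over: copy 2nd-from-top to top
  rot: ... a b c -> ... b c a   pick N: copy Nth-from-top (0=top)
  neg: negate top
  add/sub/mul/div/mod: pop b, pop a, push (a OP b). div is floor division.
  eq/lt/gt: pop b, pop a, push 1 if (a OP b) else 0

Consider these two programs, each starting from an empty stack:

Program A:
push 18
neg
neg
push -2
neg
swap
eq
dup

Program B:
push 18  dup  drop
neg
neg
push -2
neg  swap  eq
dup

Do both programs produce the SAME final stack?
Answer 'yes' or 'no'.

Answer: yes

Derivation:
Program A trace:
  After 'push 18': [18]
  After 'neg': [-18]
  After 'neg': [18]
  After 'push -2': [18, -2]
  After 'neg': [18, 2]
  After 'swap': [2, 18]
  After 'eq': [0]
  After 'dup': [0, 0]
Program A final stack: [0, 0]

Program B trace:
  After 'push 18': [18]
  After 'dup': [18, 18]
  After 'drop': [18]
  After 'neg': [-18]
  After 'neg': [18]
  After 'push -2': [18, -2]
  After 'neg': [18, 2]
  After 'swap': [2, 18]
  After 'eq': [0]
  After 'dup': [0, 0]
Program B final stack: [0, 0]
Same: yes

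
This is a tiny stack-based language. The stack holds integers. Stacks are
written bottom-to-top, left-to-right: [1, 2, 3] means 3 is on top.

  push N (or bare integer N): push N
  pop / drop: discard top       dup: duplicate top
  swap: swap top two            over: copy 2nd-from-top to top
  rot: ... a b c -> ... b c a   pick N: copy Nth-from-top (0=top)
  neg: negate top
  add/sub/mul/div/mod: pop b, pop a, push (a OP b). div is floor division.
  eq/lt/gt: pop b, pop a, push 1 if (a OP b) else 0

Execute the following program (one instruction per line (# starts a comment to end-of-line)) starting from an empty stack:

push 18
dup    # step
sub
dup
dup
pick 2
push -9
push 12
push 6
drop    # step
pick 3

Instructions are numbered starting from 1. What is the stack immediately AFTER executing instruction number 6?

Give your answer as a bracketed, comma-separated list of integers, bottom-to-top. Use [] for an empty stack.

Step 1 ('push 18'): [18]
Step 2 ('dup'): [18, 18]
Step 3 ('sub'): [0]
Step 4 ('dup'): [0, 0]
Step 5 ('dup'): [0, 0, 0]
Step 6 ('pick 2'): [0, 0, 0, 0]

Answer: [0, 0, 0, 0]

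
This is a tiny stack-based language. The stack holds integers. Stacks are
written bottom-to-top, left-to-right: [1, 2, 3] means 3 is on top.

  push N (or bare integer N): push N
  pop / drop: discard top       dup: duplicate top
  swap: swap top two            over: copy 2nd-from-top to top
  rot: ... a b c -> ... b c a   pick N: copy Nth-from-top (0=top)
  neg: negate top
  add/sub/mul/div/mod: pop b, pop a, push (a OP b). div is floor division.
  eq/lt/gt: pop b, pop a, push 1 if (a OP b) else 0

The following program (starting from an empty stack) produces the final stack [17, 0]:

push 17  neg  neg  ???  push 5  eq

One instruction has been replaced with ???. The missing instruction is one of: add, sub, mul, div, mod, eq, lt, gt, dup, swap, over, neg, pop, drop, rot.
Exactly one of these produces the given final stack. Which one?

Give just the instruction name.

Answer: dup

Derivation:
Stack before ???: [17]
Stack after ???:  [17, 17]
The instruction that transforms [17] -> [17, 17] is: dup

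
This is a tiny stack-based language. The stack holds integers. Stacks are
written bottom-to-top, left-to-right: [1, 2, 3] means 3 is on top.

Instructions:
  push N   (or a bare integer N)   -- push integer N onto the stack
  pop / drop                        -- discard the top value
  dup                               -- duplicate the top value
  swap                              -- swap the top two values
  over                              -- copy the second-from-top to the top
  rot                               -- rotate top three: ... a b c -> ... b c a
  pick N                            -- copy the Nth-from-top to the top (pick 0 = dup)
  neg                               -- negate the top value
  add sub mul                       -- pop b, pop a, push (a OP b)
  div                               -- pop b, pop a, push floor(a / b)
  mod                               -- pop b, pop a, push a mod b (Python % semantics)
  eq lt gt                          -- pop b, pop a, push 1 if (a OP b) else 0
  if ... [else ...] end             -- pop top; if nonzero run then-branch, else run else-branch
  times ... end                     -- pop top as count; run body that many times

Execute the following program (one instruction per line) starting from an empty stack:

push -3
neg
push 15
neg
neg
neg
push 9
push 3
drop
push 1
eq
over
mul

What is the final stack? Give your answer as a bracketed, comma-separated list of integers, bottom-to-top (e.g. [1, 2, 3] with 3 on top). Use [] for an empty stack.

Answer: [3, -15, 0]

Derivation:
After 'push -3': [-3]
After 'neg': [3]
After 'push 15': [3, 15]
After 'neg': [3, -15]
After 'neg': [3, 15]
After 'neg': [3, -15]
After 'push 9': [3, -15, 9]
After 'push 3': [3, -15, 9, 3]
After 'drop': [3, -15, 9]
After 'push 1': [3, -15, 9, 1]
After 'eq': [3, -15, 0]
After 'over': [3, -15, 0, -15]
After 'mul': [3, -15, 0]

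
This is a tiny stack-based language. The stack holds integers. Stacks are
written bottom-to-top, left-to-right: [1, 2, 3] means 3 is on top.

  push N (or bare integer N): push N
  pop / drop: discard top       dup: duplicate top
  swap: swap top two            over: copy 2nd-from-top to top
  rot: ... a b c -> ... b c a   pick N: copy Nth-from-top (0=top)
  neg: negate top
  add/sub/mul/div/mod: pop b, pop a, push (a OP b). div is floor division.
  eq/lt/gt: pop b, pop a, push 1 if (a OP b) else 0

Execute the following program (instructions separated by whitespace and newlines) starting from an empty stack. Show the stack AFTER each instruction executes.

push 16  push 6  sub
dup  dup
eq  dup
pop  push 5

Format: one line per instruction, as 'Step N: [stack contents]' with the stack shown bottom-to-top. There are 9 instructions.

Step 1: [16]
Step 2: [16, 6]
Step 3: [10]
Step 4: [10, 10]
Step 5: [10, 10, 10]
Step 6: [10, 1]
Step 7: [10, 1, 1]
Step 8: [10, 1]
Step 9: [10, 1, 5]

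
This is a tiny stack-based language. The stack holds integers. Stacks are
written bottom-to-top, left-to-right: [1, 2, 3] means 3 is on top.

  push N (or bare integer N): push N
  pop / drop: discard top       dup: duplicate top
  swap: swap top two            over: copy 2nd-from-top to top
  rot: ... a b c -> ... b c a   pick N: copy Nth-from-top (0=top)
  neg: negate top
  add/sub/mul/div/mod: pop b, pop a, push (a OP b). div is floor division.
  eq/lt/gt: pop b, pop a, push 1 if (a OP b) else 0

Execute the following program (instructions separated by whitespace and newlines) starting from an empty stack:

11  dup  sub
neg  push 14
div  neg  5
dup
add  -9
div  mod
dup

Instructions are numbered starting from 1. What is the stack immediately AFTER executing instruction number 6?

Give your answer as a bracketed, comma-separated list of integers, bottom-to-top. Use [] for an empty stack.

Step 1 ('11'): [11]
Step 2 ('dup'): [11, 11]
Step 3 ('sub'): [0]
Step 4 ('neg'): [0]
Step 5 ('push 14'): [0, 14]
Step 6 ('div'): [0]

Answer: [0]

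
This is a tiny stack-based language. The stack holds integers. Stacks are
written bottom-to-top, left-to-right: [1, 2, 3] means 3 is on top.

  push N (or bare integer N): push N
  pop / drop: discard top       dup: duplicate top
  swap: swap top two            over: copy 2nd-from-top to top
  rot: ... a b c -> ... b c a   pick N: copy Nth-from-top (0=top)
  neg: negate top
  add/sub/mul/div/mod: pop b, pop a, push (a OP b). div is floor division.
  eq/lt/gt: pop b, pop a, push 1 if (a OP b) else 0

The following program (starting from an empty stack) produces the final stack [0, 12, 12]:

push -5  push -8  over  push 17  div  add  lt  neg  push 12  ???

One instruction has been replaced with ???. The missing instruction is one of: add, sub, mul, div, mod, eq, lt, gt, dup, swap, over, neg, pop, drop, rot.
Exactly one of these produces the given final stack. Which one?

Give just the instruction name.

Stack before ???: [0, 12]
Stack after ???:  [0, 12, 12]
The instruction that transforms [0, 12] -> [0, 12, 12] is: dup

Answer: dup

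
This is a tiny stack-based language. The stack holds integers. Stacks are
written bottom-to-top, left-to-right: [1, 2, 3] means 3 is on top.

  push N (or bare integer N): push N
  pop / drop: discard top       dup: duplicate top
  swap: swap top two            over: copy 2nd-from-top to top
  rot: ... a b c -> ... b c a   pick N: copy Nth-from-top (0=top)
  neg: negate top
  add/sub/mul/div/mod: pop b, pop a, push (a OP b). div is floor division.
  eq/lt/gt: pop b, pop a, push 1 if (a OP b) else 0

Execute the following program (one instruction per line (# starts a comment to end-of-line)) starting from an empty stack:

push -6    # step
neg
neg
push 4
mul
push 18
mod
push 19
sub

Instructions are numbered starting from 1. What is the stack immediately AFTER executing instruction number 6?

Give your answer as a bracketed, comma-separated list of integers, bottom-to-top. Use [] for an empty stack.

Answer: [-24, 18]

Derivation:
Step 1 ('push -6'): [-6]
Step 2 ('neg'): [6]
Step 3 ('neg'): [-6]
Step 4 ('push 4'): [-6, 4]
Step 5 ('mul'): [-24]
Step 6 ('push 18'): [-24, 18]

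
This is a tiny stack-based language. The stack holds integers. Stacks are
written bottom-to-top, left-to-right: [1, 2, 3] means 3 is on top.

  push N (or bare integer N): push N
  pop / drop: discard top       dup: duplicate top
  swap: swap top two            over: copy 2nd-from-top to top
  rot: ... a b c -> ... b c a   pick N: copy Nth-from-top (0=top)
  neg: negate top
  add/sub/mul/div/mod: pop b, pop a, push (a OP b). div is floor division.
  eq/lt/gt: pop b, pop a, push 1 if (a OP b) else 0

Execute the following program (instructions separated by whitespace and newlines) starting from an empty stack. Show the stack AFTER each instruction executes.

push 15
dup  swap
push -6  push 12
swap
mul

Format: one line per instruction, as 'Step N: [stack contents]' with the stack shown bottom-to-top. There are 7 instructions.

Step 1: [15]
Step 2: [15, 15]
Step 3: [15, 15]
Step 4: [15, 15, -6]
Step 5: [15, 15, -6, 12]
Step 6: [15, 15, 12, -6]
Step 7: [15, 15, -72]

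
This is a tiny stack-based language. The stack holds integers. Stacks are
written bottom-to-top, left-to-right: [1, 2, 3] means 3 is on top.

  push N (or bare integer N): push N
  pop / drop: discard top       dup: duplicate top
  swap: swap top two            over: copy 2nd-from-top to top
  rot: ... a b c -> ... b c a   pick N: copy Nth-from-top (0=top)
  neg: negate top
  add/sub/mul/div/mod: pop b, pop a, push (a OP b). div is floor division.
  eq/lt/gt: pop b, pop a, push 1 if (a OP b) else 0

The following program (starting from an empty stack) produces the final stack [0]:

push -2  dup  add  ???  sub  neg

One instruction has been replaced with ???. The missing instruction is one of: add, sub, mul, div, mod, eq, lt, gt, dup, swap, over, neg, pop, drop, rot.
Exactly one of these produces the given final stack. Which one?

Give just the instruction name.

Stack before ???: [-4]
Stack after ???:  [-4, -4]
The instruction that transforms [-4] -> [-4, -4] is: dup

Answer: dup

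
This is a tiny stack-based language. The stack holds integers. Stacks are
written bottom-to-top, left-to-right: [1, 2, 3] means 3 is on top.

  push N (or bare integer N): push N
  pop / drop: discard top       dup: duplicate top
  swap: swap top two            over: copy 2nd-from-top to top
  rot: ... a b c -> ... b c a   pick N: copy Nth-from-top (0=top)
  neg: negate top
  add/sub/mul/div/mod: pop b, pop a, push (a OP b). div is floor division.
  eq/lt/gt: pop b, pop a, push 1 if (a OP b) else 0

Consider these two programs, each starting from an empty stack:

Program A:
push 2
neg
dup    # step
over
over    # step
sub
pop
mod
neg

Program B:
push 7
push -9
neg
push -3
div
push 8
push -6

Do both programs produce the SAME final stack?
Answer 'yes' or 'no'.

Program A trace:
  After 'push 2': [2]
  After 'neg': [-2]
  After 'dup': [-2, -2]
  After 'over': [-2, -2, -2]
  After 'over': [-2, -2, -2, -2]
  After 'sub': [-2, -2, 0]
  After 'pop': [-2, -2]
  After 'mod': [0]
  After 'neg': [0]
Program A final stack: [0]

Program B trace:
  After 'push 7': [7]
  After 'push -9': [7, -9]
  After 'neg': [7, 9]
  After 'push -3': [7, 9, -3]
  After 'div': [7, -3]
  After 'push 8': [7, -3, 8]
  After 'push -6': [7, -3, 8, -6]
Program B final stack: [7, -3, 8, -6]
Same: no

Answer: no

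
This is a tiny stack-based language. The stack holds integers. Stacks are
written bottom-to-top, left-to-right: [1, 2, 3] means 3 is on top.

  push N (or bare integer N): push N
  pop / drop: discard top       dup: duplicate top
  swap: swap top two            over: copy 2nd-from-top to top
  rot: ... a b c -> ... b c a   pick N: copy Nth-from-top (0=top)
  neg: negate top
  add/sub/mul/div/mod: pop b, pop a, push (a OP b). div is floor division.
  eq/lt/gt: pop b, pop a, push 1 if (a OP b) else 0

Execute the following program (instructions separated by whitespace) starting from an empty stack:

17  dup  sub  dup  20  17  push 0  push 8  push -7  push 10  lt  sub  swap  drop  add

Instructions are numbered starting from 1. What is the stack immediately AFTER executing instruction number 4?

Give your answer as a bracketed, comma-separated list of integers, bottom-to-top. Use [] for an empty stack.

Answer: [0, 0]

Derivation:
Step 1 ('17'): [17]
Step 2 ('dup'): [17, 17]
Step 3 ('sub'): [0]
Step 4 ('dup'): [0, 0]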